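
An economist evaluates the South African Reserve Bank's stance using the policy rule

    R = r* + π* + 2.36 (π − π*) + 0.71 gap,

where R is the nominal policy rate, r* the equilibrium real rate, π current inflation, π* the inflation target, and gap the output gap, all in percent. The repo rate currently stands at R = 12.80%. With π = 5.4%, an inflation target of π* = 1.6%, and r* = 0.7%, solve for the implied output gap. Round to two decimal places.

2.16%

0.71 gap = 12.80 − 0.7 − 1.6 − 2.36 × (5.4 − 1.6) = 1.532
gap = 1.532 / 0.71 = 2.16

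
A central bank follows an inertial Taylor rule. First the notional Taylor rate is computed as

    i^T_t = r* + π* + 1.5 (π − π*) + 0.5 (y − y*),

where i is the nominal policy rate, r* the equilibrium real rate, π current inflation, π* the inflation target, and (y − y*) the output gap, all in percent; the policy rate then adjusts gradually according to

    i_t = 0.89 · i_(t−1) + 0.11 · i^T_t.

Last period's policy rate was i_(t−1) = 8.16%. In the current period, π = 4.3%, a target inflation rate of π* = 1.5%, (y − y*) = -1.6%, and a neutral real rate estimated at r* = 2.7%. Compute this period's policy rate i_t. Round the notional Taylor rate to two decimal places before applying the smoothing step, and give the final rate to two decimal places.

8.10%

i^T_t = 2.7 + 1.5 + 1.5 × (4.3 − 1.5) + 0.5 × (-1.6)
   = 2.7 + 1.5 + 4.2 − 0.8 = 7.60
i_t = 0.89 × 8.16 + 0.11 × 7.60 = 7.2624 + 0.836 = 8.10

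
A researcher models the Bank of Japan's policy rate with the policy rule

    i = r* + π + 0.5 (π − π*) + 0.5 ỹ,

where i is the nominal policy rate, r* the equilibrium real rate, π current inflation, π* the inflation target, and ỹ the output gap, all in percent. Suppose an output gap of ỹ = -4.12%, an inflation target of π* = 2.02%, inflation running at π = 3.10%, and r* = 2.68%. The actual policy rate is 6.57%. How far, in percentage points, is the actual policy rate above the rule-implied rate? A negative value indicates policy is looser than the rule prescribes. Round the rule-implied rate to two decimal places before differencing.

2.31 pp

i = 2.68 + 3.10 + 0.5 × (3.10 − 2.02) + 0.5 × (-4.12)
   = 2.68 + 3.1 + 0.54 − 2.06 = 4.26
Deviation = 6.57 − 4.26 = 2.31 pp.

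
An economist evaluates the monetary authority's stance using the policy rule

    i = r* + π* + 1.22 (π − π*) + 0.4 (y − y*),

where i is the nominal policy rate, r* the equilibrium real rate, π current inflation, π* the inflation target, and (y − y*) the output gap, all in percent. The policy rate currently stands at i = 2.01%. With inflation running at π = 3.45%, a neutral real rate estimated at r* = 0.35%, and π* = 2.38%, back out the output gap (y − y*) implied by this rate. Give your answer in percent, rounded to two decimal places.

0.4 (y − y*) = 2.01 − 0.35 − 2.38 − 1.22 × (3.45 − 2.38) = -2.0254
(y − y*) = -2.0254 / 0.4 = -5.06

-5.06%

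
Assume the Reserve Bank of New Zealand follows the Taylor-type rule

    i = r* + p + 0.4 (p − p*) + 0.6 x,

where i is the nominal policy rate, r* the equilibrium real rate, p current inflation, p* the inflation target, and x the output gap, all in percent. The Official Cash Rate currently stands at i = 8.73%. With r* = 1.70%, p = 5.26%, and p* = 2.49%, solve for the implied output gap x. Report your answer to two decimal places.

0.6 x = 8.73 − 1.70 − 5.26 − 0.4 × (5.26 − 2.49) = 0.662
x = 0.662 / 0.6 = 1.10

1.10%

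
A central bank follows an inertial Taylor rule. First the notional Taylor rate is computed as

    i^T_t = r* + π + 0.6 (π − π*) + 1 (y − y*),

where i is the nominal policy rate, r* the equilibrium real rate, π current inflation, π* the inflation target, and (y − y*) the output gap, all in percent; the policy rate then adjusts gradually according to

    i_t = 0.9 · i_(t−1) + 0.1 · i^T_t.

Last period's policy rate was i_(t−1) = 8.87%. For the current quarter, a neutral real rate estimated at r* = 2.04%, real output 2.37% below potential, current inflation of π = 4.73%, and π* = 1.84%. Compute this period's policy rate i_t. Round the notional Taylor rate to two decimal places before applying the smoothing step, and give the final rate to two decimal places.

Output 2.37% below potential → (y − y*) = -2.37.
i^T_t = 2.04 + 4.73 + 0.6 × (4.73 − 1.84) + 1 × (-2.37)
   = 2.04 + 4.73 + 1.734 − 2.37 = 6.13
i_t = 0.9 × 8.87 + 0.1 × 6.13 = 7.983 + 0.613 = 8.60

8.60%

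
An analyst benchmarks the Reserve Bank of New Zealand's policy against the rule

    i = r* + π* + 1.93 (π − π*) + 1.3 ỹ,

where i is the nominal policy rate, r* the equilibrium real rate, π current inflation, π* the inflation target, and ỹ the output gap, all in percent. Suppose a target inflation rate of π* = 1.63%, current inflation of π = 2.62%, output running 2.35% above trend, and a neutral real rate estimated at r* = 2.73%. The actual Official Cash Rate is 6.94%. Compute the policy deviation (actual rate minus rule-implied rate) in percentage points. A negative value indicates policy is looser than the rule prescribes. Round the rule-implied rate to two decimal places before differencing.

Output 2.35% above potential → ỹ = 2.35.
i = 2.73 + 1.63 + 1.93 × (2.62 − 1.63) + 1.3 × 2.35
   = 2.73 + 1.63 + 1.9107 + 3.055 = 9.33
Deviation = 6.94 − 9.33 = -2.39 pp.

-2.39 pp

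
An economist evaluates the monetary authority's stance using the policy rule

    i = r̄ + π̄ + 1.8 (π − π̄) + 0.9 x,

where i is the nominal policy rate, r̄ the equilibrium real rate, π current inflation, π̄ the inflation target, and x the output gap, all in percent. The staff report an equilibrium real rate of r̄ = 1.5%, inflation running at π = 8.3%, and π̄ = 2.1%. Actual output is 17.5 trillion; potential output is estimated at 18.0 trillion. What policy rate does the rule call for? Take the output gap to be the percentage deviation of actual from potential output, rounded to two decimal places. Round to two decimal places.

Output gap = 100 × (17.5 − 18.0) / 18.0 = -2.78%.
i = 1.50 + 2.10 + 1.8 × (8.30 − 2.10) + 0.9 × (-2.78)
   = 1.50 + 2.1 + 11.16 − 2.502 = 12.26

12.26%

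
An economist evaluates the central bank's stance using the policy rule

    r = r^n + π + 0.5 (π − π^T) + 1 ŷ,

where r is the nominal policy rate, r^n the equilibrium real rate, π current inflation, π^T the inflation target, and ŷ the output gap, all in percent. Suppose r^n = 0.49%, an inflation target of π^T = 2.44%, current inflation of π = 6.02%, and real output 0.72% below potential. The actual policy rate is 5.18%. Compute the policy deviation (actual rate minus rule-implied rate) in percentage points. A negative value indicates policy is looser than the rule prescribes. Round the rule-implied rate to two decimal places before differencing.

Output 0.72% below potential → ŷ = -0.72.
r = 0.49 + 6.02 + 0.5 × (6.02 − 2.44) + 1 × (-0.72)
   = 0.49 + 6.02 + 1.79 − 0.72 = 7.58
Deviation = 5.18 − 7.58 = -2.40 pp.

-2.40 pp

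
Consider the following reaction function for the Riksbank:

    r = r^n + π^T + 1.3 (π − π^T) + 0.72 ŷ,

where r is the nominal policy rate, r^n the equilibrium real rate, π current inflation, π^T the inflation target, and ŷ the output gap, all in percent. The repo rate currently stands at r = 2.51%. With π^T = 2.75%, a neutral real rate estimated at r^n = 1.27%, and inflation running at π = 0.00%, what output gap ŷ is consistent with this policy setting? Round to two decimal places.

0.72 ŷ = 2.51 − 1.27 − 2.75 − 1.3 × (0.00 − 2.75) = 2.065
ŷ = 2.065 / 0.72 = 2.87

2.87%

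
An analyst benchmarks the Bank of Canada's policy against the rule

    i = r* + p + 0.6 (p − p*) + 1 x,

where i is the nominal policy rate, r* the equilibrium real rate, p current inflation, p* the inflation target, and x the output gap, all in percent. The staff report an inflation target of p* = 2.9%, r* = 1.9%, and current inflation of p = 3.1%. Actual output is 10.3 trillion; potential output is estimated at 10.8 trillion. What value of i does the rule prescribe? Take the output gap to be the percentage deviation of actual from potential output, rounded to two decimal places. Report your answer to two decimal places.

0.49%

Output gap = 100 × (10.3 − 10.8) / 10.8 = -4.63%.
i = 1.90 + 3.10 + 0.6 × (3.10 − 2.90) + 1 × (-4.63)
   = 1.90 + 3.1 + 0.12 − 4.63 = 0.49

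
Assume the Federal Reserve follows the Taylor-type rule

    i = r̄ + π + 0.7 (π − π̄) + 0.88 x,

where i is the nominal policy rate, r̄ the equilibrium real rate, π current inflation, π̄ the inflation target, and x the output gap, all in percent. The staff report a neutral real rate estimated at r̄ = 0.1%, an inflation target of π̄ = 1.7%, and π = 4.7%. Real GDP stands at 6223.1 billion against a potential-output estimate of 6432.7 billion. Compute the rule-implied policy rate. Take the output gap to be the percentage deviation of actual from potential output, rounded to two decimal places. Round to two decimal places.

4.03%

Output gap = 100 × (6223.1 − 6432.7) / 6432.7 = -3.26%.
i = 0.10 + 4.70 + 0.7 × (4.70 − 1.70) + 0.88 × (-3.26)
   = 0.10 + 4.7 + 2.1 − 2.8688 = 4.03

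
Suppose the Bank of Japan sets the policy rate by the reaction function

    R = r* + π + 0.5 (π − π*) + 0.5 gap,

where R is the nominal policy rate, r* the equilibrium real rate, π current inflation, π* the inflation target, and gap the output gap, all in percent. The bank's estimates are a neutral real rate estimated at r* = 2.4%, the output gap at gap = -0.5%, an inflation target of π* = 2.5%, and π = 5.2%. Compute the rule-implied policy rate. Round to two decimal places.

8.70%

R = 2.4 + 5.2 + 0.5 × (5.2 − 2.5) + 0.5 × (-0.5)
   = 2.4 + 5.2 + 1.35 − 0.25 = 8.70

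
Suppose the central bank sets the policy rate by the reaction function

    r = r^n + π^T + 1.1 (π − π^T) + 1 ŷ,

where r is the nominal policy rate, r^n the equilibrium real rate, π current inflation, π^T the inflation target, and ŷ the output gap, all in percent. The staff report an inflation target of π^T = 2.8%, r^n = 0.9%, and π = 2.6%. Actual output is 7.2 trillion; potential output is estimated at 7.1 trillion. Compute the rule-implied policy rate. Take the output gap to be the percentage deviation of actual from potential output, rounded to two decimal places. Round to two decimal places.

4.89%

Output gap = 100 × (7.2 − 7.1) / 7.1 = 1.41%.
r = 0.90 + 2.80 + 1.1 × (2.60 − 2.80) + 1 × 1.41
   = 0.90 + 2.8 − 0.22 + 1.41 = 4.89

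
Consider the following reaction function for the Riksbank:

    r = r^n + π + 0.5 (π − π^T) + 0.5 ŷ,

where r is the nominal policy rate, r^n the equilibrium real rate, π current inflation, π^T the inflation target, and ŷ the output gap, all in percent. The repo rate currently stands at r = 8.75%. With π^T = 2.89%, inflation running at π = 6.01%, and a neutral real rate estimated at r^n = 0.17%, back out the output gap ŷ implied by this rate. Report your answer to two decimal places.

2.02%

0.5 ŷ = 8.75 − 0.17 − 6.01 − 0.5 × (6.01 − 2.89) = 1.01
ŷ = 1.01 / 0.5 = 2.02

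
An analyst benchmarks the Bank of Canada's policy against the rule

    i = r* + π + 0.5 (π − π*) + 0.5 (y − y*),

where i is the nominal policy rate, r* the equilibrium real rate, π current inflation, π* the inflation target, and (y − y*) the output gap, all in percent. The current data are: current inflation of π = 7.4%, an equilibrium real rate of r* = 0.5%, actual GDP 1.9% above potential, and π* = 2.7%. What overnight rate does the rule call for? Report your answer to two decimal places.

Output 1.9% above potential → (y − y*) = 1.9.
i = 0.5 + 7.4 + 0.5 × (7.4 − 2.7) + 0.5 × 1.9
   = 0.5 + 7.4 + 2.35 + 0.95 = 11.20

11.20%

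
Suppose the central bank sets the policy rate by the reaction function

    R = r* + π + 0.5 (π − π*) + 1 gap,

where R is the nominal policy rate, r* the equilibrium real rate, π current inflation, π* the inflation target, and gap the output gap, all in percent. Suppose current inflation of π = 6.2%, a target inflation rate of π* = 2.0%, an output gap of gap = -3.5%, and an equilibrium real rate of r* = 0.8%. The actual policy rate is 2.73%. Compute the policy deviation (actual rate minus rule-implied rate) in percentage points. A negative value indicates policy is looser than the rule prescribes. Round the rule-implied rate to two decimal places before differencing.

-2.87 pp

R = 0.8 + 6.2 + 0.5 × (6.2 − 2.0) + 1 × (-3.5)
   = 0.8 + 6.2 + 2.1 − 3.5 = 5.60
Deviation = 2.73 − 5.60 = -2.87 pp.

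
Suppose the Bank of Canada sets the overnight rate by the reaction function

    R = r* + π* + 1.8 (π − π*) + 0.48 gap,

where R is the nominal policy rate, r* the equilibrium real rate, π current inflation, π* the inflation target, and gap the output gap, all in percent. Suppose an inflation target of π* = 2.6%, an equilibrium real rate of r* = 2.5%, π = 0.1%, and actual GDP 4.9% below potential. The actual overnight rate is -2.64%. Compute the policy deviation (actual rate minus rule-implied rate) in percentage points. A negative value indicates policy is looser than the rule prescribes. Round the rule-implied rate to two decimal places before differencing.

Output 4.9% below potential → gap = -4.9.
R = 2.5 + 2.6 + 1.8 × (0.1 − 2.6) + 0.48 × (-4.9)
   = 2.5 + 2.6 − 4.5 − 2.352 = -1.75
Deviation = -2.64 − (-1.75) = -0.89 pp.

-0.89 pp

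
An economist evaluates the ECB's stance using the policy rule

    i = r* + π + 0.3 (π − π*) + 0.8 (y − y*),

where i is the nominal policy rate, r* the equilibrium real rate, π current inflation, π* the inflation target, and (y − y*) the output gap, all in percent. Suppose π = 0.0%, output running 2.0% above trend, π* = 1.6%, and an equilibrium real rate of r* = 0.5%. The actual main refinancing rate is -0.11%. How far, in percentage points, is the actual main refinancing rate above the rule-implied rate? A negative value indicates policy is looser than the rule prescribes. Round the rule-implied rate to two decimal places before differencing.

Output 2.0% above potential → (y − y*) = 2.0.
i = 0.5 + 0.0 + 0.3 × (0.0 − 1.6) + 0.8 × 2.0
   = 0.5 + 0 − 0.48 + 1.6 = 1.62
Deviation = -0.11 − 1.62 = -1.73 pp.

-1.73 pp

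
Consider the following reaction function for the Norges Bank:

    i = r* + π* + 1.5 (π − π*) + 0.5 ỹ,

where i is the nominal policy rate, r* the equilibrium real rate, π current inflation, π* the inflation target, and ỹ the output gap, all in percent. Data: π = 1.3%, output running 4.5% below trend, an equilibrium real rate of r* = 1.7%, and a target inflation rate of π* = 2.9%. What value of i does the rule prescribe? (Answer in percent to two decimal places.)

-0.05%

Output 4.5% below potential → ỹ = -4.5.
i = 1.7 + 2.9 + 1.5 × (1.3 − 2.9) + 0.5 × (-4.5)
   = 1.7 + 2.9 − 2.4 − 2.25 = -0.05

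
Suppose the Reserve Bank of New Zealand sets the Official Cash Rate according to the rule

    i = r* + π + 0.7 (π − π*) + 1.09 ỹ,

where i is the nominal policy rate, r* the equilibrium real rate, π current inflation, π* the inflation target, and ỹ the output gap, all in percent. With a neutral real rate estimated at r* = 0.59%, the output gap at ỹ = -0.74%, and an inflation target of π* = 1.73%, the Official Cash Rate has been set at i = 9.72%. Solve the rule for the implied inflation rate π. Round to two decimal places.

Collecting π: i = r* + (1 + 0.7) π − 0.7 π* + 1.09 ỹ
1.7 π = 9.72 − 0.59 + 0.7 × 1.73 − 1.09 × (-0.74) = 11.1476
π = 11.1476 / 1.7 = 6.56

6.56%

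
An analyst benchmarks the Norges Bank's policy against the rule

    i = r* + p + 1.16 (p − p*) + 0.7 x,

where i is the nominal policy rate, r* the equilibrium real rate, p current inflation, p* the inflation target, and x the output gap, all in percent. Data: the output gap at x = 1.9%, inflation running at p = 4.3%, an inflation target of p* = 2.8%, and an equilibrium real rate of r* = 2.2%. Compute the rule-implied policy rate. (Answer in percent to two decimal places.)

i = 2.2 + 4.3 + 1.16 × (4.3 − 2.8) + 0.7 × 1.9
   = 2.2 + 4.3 + 1.74 + 1.33 = 9.57

9.57%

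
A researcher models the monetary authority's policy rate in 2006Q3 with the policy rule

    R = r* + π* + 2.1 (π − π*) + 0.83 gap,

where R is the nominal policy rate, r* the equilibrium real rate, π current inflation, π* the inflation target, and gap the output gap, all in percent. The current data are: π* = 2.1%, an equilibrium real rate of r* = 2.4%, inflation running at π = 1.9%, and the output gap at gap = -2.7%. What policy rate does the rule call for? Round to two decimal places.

R = 2.4 + 2.1 + 2.1 × (1.9 − 2.1) + 0.83 × (-2.7)
   = 2.4 + 2.1 − 0.42 − 2.241 = 1.84

1.84%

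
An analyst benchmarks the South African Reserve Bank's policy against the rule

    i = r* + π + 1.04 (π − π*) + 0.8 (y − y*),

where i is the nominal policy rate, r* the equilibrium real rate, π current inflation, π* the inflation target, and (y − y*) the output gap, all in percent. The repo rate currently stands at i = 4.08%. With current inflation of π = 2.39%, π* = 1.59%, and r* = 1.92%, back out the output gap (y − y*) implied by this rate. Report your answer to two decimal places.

-1.33%

0.8 (y − y*) = 4.08 − 1.92 − 2.39 − 1.04 × (2.39 − 1.59) = -1.062
(y − y*) = -1.062 / 0.8 = -1.33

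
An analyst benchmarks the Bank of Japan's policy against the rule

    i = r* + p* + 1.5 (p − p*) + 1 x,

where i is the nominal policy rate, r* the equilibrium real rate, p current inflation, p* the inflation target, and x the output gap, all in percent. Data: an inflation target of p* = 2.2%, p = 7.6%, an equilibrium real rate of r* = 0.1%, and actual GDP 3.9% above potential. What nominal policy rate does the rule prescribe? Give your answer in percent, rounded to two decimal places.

Output 3.9% above potential → x = 3.9.
i = 0.1 + 2.2 + 1.5 × (7.6 − 2.2) + 1 × 3.9
   = 0.1 + 2.2 + 8.1 + 3.9 = 14.30

14.30%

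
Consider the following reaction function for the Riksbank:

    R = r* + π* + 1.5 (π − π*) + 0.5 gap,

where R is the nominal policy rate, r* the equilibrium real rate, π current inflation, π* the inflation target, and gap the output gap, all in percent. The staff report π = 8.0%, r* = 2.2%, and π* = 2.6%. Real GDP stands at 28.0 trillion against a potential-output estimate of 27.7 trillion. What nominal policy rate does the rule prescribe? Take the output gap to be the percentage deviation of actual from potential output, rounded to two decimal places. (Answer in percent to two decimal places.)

Output gap = 100 × (28.0 − 27.7) / 27.7 = 1.08%.
R = 2.20 + 2.60 + 1.5 × (8.00 − 2.60) + 0.5 × 1.08
   = 2.20 + 2.6 + 8.1 + 0.54 = 13.44

13.44%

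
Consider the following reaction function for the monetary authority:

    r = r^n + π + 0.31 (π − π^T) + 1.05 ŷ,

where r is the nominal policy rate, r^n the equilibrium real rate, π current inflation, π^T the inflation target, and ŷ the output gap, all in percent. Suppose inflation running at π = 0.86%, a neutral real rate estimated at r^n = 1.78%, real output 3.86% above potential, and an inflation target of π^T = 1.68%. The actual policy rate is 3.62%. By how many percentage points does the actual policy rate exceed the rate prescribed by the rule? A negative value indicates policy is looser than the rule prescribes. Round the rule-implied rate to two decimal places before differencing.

Output 3.86% above potential → ŷ = 3.86.
r = 1.78 + 0.86 + 0.31 × (0.86 − 1.68) + 1.05 × 3.86
   = 1.78 + 0.86 − 0.2542 + 4.053 = 6.44
Deviation = 3.62 − 6.44 = -2.82 pp.

-2.82 pp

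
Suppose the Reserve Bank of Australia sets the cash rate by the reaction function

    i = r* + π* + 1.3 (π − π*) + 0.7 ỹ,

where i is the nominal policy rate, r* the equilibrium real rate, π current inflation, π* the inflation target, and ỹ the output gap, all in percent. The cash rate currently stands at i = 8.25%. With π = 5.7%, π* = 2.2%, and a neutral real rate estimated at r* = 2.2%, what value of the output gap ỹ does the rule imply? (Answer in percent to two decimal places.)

0.7 ỹ = 8.25 − 2.2 − 2.2 − 1.3 × (5.7 − 2.2) = -0.7
ỹ = -0.7 / 0.7 = -1.00

-1.00%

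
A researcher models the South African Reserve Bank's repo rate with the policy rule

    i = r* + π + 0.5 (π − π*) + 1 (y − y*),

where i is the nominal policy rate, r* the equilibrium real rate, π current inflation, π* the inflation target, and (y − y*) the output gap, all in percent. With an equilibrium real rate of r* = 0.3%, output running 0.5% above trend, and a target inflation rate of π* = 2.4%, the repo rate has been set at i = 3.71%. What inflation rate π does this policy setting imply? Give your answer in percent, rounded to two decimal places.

Output 0.5% above potential → (y − y*) = 0.5.
Collecting π: i = r* + (1 + 0.5) π − 0.5 π* + 1 (y − y*)
1.5 π = 3.71 − 0.3 + 0.5 × 2.4 − 1 × 0.5 = 4.11
π = 4.11 / 1.5 = 2.74

2.74%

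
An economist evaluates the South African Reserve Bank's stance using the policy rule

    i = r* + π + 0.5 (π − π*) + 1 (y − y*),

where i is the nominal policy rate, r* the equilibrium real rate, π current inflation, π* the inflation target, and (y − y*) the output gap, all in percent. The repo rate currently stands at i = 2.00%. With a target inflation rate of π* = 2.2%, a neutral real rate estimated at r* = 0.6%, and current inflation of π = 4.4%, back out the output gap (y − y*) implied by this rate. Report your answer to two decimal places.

1 (y − y*) = 2.00 − 0.6 − 4.4 − 0.5 × (4.4 − 2.2) = -4.1
(y − y*) = -4.1 / 1 = -4.10

-4.10%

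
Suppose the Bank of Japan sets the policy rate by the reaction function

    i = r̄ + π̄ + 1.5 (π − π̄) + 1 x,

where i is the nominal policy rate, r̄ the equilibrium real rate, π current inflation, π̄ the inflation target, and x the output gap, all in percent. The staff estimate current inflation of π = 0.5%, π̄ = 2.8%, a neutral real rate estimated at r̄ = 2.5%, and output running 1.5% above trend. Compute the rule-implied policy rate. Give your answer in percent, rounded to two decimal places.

3.35%

Output 1.5% above potential → x = 1.5.
i = 2.5 + 2.8 + 1.5 × (0.5 − 2.8) + 1 × 1.5
   = 2.5 + 2.8 − 3.45 + 1.5 = 3.35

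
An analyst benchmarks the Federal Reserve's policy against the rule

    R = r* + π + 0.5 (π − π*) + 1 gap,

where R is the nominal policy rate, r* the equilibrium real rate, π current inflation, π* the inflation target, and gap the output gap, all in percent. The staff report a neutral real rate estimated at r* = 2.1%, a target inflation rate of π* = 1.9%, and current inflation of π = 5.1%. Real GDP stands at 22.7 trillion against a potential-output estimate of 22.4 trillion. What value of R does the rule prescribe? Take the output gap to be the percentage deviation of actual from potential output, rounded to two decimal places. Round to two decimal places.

Output gap = 100 × (22.7 − 22.4) / 22.4 = 1.34%.
R = 2.10 + 5.10 + 0.5 × (5.10 − 1.90) + 1 × 1.34
   = 2.10 + 5.1 + 1.6 + 1.34 = 10.14

10.14%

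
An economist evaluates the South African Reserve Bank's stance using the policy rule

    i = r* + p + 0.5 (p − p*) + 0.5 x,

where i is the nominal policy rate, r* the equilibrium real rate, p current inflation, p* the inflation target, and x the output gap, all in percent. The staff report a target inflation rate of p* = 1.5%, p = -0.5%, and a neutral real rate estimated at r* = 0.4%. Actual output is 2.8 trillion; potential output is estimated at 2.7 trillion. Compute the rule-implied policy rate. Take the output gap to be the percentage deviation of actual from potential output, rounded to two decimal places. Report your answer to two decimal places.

0.75%

Output gap = 100 × (2.8 − 2.7) / 2.7 = 3.70%.
i = 0.40 + (-0.50) + 0.5 × (-0.50 − 1.50) + 0.5 × 3.70
   = 0.40 − 0.5 − 1 + 1.85 = 0.75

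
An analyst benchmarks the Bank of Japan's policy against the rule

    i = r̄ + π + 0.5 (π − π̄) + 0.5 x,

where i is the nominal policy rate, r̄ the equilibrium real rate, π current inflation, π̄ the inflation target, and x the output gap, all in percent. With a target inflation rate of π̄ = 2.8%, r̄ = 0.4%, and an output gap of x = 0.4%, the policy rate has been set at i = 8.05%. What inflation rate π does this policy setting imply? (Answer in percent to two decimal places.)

5.90%

Collecting π: i = r̄ + (1 + 0.5) π − 0.5 π̄ + 0.5 x
1.5 π = 8.05 − 0.4 + 0.5 × 2.8 − 0.5 × 0.4 = 8.85
π = 8.85 / 1.5 = 5.90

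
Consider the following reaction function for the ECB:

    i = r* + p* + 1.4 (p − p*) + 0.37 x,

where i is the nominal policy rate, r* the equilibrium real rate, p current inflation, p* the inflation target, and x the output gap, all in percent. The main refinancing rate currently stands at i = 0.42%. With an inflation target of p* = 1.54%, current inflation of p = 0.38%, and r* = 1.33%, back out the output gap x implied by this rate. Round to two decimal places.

0.37 x = 0.42 − 1.33 − 1.54 − 1.4 × (0.38 − 1.54) = -0.826
x = -0.826 / 0.37 = -2.23

-2.23%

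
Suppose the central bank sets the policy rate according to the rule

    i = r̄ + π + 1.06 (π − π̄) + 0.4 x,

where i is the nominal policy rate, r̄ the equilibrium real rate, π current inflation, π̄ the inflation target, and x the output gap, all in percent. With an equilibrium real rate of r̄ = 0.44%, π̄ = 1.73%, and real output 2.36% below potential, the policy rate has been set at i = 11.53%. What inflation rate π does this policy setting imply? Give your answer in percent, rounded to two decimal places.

6.73%

Output 2.36% below potential → x = -2.36.
Collecting π: i = r̄ + (1 + 1.06) π − 1.06 π̄ + 0.4 x
2.06 π = 11.53 − 0.44 + 1.06 × 1.73 − 0.4 × (-2.36) = 13.8678
π = 13.8678 / 2.06 = 6.73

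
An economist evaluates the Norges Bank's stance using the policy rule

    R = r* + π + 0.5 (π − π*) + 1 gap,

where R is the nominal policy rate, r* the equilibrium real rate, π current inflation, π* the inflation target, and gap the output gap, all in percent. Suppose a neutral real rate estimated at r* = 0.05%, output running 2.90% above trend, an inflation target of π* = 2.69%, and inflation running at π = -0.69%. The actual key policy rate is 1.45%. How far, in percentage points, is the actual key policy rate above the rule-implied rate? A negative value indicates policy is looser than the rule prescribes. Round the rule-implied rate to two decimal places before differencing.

0.88 pp

Output 2.90% above potential → gap = 2.90.
R = 0.05 + (-0.69) + 0.5 × (-0.69 − 2.69) + 1 × 2.90
   = 0.05 − 0.69 − 1.69 + 2.9 = 0.57
Deviation = 1.45 − 0.57 = 0.88 pp.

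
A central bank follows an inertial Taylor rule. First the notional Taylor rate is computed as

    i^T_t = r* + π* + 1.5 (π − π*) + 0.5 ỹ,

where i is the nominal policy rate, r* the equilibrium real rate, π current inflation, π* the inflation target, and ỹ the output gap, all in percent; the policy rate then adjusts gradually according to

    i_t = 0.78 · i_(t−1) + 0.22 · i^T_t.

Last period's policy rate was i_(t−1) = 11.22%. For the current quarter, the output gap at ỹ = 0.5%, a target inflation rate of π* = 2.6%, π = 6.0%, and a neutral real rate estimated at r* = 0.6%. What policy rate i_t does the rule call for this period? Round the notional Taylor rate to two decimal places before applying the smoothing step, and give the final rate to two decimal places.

10.63%

i^T_t = 0.6 + 2.6 + 1.5 × (6.0 − 2.6) + 0.5 × 0.5
   = 0.6 + 2.6 + 5.1 + 0.25 = 8.55
i_t = 0.78 × 11.22 + 0.22 × 8.55 = 8.7516 + 1.881 = 10.63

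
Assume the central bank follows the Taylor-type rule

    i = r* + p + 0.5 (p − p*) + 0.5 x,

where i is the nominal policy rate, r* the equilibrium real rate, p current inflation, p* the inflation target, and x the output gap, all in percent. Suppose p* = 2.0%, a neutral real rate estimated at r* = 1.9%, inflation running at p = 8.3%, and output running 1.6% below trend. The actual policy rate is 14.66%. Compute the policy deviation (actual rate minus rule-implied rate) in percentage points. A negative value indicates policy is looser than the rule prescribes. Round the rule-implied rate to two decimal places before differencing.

Output 1.6% below potential → x = -1.6.
i = 1.9 + 8.3 + 0.5 × (8.3 − 2.0) + 0.5 × (-1.6)
   = 1.9 + 8.3 + 3.15 − 0.8 = 12.55
Deviation = 14.66 − 12.55 = 2.11 pp.

2.11 pp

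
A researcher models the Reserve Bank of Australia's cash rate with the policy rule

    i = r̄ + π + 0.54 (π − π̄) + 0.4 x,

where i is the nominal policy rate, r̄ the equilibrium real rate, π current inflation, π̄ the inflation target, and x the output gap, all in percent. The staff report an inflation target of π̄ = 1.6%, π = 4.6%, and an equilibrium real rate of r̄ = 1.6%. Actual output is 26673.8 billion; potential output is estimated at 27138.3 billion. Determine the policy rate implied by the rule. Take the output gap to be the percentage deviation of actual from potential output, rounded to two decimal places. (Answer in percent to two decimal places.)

Output gap = 100 × (26673.8 − 27138.3) / 27138.3 = -1.71%.
i = 1.60 + 4.60 + 0.54 × (4.60 − 1.60) + 0.4 × (-1.71)
   = 1.60 + 4.6 + 1.62 − 0.684 = 7.14

7.14%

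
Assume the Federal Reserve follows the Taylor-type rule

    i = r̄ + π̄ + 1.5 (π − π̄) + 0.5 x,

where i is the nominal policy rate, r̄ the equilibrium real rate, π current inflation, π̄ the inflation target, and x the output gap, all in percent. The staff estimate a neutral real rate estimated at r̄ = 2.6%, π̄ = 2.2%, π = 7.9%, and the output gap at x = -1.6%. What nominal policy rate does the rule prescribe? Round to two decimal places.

12.55%

i = 2.6 + 2.2 + 1.5 × (7.9 − 2.2) + 0.5 × (-1.6)
   = 2.6 + 2.2 + 8.55 − 0.8 = 12.55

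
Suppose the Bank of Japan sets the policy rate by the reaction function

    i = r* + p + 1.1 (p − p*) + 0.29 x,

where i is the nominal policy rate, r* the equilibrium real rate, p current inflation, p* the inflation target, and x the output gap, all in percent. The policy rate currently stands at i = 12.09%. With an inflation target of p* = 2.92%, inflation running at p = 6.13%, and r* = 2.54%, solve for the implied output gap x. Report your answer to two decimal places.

-0.38%

0.29 x = 12.09 − 2.54 − 6.13 − 1.1 × (6.13 − 2.92) = -0.111
x = -0.111 / 0.29 = -0.38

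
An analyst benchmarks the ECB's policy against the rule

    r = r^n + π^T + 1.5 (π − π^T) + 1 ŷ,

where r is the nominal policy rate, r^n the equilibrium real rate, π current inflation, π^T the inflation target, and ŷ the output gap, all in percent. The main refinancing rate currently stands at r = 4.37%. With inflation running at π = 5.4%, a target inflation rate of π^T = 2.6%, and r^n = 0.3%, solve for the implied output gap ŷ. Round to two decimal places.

1 ŷ = 4.37 − 0.3 − 2.6 − 1.5 × (5.4 − 2.6) = -2.73
ŷ = -2.73 / 1 = -2.73

-2.73%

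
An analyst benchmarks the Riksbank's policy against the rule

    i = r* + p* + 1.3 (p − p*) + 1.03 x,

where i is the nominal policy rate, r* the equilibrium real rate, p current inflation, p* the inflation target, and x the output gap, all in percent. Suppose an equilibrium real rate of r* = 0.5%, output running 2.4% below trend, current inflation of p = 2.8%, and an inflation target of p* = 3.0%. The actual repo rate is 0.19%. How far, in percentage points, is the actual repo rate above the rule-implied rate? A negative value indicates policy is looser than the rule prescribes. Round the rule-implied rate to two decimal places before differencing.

-0.58 pp

Output 2.4% below potential → x = -2.4.
i = 0.5 + 3.0 + 1.3 × (2.8 − 3.0) + 1.03 × (-2.4)
   = 0.5 + 3 − 0.26 − 2.472 = 0.77
Deviation = 0.19 − 0.77 = -0.58 pp.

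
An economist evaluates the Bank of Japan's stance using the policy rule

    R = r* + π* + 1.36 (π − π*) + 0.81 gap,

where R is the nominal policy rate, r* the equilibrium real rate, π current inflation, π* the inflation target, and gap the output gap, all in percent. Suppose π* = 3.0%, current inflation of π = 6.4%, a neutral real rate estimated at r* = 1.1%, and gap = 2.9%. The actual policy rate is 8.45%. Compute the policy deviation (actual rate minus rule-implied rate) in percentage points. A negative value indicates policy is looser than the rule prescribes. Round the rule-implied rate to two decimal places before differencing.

-2.62 pp

R = 1.1 + 3.0 + 1.36 × (6.4 − 3.0) + 0.81 × 2.9
   = 1.1 + 3 + 4.624 + 2.349 = 11.07
Deviation = 8.45 − 11.07 = -2.62 pp.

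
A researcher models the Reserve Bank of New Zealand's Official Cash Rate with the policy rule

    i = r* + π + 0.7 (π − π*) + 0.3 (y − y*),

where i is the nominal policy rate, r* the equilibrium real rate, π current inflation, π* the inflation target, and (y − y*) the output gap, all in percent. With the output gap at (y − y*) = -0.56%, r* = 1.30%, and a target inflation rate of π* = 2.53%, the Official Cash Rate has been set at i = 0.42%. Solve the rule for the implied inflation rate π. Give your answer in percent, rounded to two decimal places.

0.62%

Collecting π: i = r* + (1 + 0.7) π − 0.7 π* + 0.3 (y − y*)
1.7 π = 0.42 − 1.30 + 0.7 × 2.53 − 0.3 × (-0.56) = 1.059
π = 1.059 / 1.7 = 0.62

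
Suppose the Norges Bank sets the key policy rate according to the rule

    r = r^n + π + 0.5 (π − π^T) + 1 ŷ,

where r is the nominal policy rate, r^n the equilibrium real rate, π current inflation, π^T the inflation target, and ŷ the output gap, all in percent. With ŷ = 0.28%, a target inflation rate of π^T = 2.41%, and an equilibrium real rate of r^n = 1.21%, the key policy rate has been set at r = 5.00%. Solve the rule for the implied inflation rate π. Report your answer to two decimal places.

3.14%

Collecting π: r = r^n + (1 + 0.5) π − 0.5 π^T + 1 ŷ
1.5 π = 5.00 − 1.21 + 0.5 × 2.41 − 1 × 0.28 = 4.715
π = 4.715 / 1.5 = 3.14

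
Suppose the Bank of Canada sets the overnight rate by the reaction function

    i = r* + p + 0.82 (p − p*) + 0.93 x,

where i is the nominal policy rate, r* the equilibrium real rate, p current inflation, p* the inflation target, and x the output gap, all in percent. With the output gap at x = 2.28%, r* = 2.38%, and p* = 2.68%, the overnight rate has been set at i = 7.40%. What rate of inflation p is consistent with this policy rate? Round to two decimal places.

2.80%

Collecting p: i = r* + (1 + 0.82) p − 0.82 p* + 0.93 x
1.82 p = 7.40 − 2.38 + 0.82 × 2.68 − 0.93 × 2.28 = 5.0972
p = 5.0972 / 1.82 = 2.80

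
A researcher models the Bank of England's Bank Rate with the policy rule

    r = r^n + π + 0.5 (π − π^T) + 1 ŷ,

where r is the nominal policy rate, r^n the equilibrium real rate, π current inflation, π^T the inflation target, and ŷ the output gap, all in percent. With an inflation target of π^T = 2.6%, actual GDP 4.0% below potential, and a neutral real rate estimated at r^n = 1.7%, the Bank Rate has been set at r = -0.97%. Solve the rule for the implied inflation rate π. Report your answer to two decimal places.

1.75%

Output 4.0% below potential → ŷ = -4.0.
Collecting π: r = r^n + (1 + 0.5) π − 0.5 π^T + 1 ŷ
1.5 π = -0.97 − 1.7 + 0.5 × 2.6 − 1 × (-4.0) = 2.63
π = 2.63 / 1.5 = 1.75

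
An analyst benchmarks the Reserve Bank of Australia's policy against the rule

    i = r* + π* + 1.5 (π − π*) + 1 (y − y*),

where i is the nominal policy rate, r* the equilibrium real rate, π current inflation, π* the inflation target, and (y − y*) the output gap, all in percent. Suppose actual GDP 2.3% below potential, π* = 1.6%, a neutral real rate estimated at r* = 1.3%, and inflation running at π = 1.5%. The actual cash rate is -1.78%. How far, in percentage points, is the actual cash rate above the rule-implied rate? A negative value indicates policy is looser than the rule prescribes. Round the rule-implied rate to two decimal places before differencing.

Output 2.3% below potential → (y − y*) = -2.3.
i = 1.3 + 1.6 + 1.5 × (1.5 − 1.6) + 1 × (-2.3)
   = 1.3 + 1.6 − 0.15 − 2.3 = 0.45
Deviation = -1.78 − 0.45 = -2.23 pp.

-2.23 pp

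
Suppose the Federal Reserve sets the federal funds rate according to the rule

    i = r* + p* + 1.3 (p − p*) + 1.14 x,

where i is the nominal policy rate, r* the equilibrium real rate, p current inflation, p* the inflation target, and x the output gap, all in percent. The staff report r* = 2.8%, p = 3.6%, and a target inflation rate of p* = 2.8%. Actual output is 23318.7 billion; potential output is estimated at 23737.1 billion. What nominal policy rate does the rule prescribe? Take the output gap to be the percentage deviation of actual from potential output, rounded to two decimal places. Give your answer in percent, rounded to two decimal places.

4.63%

Output gap = 100 × (23318.7 − 23737.1) / 23737.1 = -1.76%.
i = 2.80 + 2.80 + 1.3 × (3.60 − 2.80) + 1.14 × (-1.76)
   = 2.80 + 2.8 + 1.04 − 2.0064 = 4.63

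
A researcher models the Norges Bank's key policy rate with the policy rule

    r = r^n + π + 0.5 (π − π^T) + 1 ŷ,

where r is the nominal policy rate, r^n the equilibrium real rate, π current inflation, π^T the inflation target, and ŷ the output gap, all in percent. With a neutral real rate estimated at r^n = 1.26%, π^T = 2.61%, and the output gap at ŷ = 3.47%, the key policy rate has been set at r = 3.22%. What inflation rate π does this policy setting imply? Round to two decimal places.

-0.14%

Collecting π: r = r^n + (1 + 0.5) π − 0.5 π^T + 1 ŷ
1.5 π = 3.22 − 1.26 + 0.5 × 2.61 − 1 × 3.47 = -0.205
π = -0.205 / 1.5 = -0.14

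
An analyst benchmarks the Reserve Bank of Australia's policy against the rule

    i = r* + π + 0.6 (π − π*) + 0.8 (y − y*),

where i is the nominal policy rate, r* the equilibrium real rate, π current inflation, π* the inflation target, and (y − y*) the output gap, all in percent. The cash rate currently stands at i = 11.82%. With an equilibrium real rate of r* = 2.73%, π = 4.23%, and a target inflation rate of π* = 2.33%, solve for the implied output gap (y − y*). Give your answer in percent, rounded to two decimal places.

4.65%

0.8 (y − y*) = 11.82 − 2.73 − 4.23 − 0.6 × (4.23 − 2.33) = 3.72
(y − y*) = 3.72 / 0.8 = 4.65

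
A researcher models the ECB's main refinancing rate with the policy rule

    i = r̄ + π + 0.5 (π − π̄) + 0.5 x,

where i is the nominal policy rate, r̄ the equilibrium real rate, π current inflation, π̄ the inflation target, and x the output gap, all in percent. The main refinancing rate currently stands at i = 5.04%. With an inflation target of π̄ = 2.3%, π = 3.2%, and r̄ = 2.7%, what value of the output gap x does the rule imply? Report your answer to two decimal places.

0.5 x = 5.04 − 2.7 − 3.2 − 0.5 × (3.2 − 2.3) = -1.31
x = -1.31 / 0.5 = -2.62

-2.62%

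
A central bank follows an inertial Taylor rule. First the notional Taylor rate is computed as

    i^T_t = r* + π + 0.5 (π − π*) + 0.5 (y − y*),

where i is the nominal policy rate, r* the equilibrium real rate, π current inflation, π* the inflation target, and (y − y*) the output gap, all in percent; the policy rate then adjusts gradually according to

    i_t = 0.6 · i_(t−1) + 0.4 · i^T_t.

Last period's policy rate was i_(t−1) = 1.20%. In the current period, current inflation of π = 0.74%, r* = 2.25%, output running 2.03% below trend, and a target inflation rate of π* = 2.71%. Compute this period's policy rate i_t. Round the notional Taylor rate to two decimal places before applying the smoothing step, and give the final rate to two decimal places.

1.12%

Output 2.03% below potential → (y − y*) = -2.03.
i^T_t = 2.25 + 0.74 + 0.5 × (0.74 − 2.71) + 0.5 × (-2.03)
   = 2.25 + 0.74 − 0.985 − 1.015 = 0.99
i_t = 0.6 × 1.20 + 0.4 × 0.99 = 0.72 + 0.396 = 1.12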